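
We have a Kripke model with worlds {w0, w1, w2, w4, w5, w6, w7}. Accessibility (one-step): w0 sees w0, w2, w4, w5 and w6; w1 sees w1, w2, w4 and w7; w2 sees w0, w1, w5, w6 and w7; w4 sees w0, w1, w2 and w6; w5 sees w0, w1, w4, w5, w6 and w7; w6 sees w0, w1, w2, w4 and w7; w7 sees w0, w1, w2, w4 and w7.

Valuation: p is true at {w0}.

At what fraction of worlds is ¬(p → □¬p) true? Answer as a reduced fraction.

w0: p → □¬p is F. ✓
w1: p → □¬p is T. ✗
w2: p → □¬p is T. ✗
w4: p → □¬p is T. ✗
w5: p → □¬p is T. ✗
w6: p → □¬p is T. ✗
w7: p → □¬p is T. ✗
That's 1 of 7 worlds, so 1/7.

1/7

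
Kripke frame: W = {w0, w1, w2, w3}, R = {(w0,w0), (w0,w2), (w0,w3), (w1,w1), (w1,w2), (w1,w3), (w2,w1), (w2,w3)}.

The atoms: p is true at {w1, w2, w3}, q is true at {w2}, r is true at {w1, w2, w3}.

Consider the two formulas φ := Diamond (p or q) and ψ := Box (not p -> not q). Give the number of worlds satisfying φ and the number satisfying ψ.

For Diamond (p or q):
w0: successors {w0, w2, w3}; p or q there: w0:F, w2:T, w3:T. ✓
w1: successors {w1, w2, w3}; p or q there: w1:T, w2:T, w3:T. ✓
w2: successors {w1, w3}; p or q there: w1:T, w3:T. ✓
w3: no successors, so Diamond (p or q) fails. ✗
— 3 worlds.
For Box (not p -> not q):
w0: successors {w0, w2, w3}; not p -> not q there: w0:T, w2:T, w3:T. ✓
w1: successors {w1, w2, w3}; not p -> not q there: w1:T, w2:T, w3:T. ✓
w2: successors {w1, w3}; not p -> not q there: w1:T, w3:T. ✓
w3: no successors, so Box (not p -> not q) holds vacuously. ✓
— 4 worlds.

3 and 4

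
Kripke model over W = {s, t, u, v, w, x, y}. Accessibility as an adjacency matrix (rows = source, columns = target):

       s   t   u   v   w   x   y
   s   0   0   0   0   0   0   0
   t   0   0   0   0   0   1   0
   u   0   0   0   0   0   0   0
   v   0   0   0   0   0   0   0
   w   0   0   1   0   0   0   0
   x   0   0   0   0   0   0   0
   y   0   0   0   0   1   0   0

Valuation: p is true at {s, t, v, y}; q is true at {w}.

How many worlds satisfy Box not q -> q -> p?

6

s: Box not q is T, q -> p is T. ✓
t: Box not q is T, q -> p is T. ✓
u: Box not q is T, q -> p is T. ✓
v: Box not q is T, q -> p is T. ✓
w: Box not q is T, q -> p is F. ✗
x: Box not q is T, q -> p is T. ✓
y: Box not q is F, q -> p is T. ✓
Satisfying worlds: {s, t, u, v, x, y}.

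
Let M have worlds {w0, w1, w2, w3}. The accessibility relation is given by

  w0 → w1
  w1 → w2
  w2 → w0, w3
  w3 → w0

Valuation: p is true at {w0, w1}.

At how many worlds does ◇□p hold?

w0: successors {w1}; □p there: w1:F. ✗
w1: successors {w2}; □p there: w2:F. ✗
w2: successors {w0, w3}; □p there: w0:T, w3:T. ✓
w3: successors {w0}; □p there: w0:T. ✓
Satisfying worlds: {w2, w3}.

2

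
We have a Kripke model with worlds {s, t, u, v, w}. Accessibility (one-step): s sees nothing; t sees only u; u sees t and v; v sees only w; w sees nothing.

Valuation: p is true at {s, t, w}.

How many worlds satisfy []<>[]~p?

s: no successors, so []<>[]~p holds vacuously. ✓
t: successors {u}; <>[]~p there: u:T. ✓
u: successors {t, v}; <>[]~p there: t:F, v:T. ✗
v: successors {w}; <>[]~p there: w:F. ✗
w: no successors, so []<>[]~p holds vacuously. ✓
Satisfying worlds: {s, t, w}.

3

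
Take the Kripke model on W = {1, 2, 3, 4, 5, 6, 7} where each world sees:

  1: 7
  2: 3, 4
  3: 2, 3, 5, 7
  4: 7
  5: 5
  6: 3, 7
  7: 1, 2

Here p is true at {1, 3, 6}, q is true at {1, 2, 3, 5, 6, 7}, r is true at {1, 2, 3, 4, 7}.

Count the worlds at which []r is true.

1: successors {7}; r there: 7:T. ✓
2: successors {3, 4}; r there: 3:T, 4:T. ✓
3: successors {2, 3, 5, 7}; r there: 2:T, 3:T, 5:F, 7:T. ✗
4: successors {7}; r there: 7:T. ✓
5: successors {5}; r there: 5:F. ✗
6: successors {3, 7}; r there: 3:T, 7:T. ✓
7: successors {1, 2}; r there: 1:T, 2:T. ✓
Satisfying worlds: {1, 2, 4, 6, 7}.

5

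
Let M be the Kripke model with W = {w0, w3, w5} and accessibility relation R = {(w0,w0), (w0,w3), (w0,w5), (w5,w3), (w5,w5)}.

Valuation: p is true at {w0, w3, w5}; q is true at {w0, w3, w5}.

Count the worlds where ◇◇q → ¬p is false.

2

w0: ◇◇q is T, ¬p is F. ✗
w3: ◇◇q is F, ¬p is F. ✓
w5: ◇◇q is T, ¬p is F. ✗
Satisfying worlds: {w3}.
So ◇◇q → ¬p fails at the other 2 worlds.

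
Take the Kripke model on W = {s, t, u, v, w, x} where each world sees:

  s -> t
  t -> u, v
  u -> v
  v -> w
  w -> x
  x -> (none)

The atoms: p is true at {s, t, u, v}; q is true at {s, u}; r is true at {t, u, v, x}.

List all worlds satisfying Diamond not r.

s: successors {t}; not r there: t:F. ✗
t: successors {u, v}; not r there: u:F, v:F. ✗
u: successors {v}; not r there: v:F. ✗
v: successors {w}; not r there: w:T. ✓
w: successors {x}; not r there: x:F. ✗
x: no successors, so Diamond not r fails. ✗

{v}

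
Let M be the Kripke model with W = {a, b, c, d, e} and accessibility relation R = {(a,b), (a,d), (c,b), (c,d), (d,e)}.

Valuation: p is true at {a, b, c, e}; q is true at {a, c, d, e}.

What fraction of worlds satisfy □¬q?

a: successors {b, d}; ¬q there: b:T, d:F. ✗
b: no successors, so □¬q holds vacuously. ✓
c: successors {b, d}; ¬q there: b:T, d:F. ✗
d: successors {e}; ¬q there: e:F. ✗
e: no successors, so □¬q holds vacuously. ✓
That's 2 of 5 worlds, so 2/5.

2/5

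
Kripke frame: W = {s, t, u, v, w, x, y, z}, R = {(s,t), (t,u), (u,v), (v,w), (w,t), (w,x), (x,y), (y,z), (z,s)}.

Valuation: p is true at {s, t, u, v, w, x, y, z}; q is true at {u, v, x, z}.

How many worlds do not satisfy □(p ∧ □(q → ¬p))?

5

s: successors {t}; p ∧ □(q → ¬p) there: t:F. ✗
t: successors {u}; p ∧ □(q → ¬p) there: u:F. ✗
u: successors {v}; p ∧ □(q → ¬p) there: v:T. ✓
v: successors {w}; p ∧ □(q → ¬p) there: w:F. ✗
w: successors {t, x}; p ∧ □(q → ¬p) there: t:F, x:T. ✗
x: successors {y}; p ∧ □(q → ¬p) there: y:F. ✗
y: successors {z}; p ∧ □(q → ¬p) there: z:T. ✓
z: successors {s}; p ∧ □(q → ¬p) there: s:T. ✓
Satisfying worlds: {u, y, z}.
So □(p ∧ □(q → ¬p)) fails at the other 5 worlds.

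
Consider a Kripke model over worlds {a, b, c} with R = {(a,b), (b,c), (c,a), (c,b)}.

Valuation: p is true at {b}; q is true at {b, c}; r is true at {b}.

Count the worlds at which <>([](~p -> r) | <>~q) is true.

2

a: successors {b}; [](~p -> r) | <>~q there: b:F. ✗
b: successors {c}; [](~p -> r) | <>~q there: c:T. ✓
c: successors {a, b}; [](~p -> r) | <>~q there: a:T, b:F. ✓
Satisfying worlds: {b, c}.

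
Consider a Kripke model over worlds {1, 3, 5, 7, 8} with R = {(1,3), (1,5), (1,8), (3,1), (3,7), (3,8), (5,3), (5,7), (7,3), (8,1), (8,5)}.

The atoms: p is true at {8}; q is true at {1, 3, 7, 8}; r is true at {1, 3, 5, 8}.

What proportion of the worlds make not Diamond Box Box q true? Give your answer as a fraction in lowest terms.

1/5

1: Diamond Box Box q is T. ✗
3: Diamond Box Box q is T. ✗
5: Diamond Box Box q is T. ✗
7: Diamond Box Box q is F. ✓
8: Diamond Box Box q is T. ✗
That's 1 of 5 worlds, so 1/5.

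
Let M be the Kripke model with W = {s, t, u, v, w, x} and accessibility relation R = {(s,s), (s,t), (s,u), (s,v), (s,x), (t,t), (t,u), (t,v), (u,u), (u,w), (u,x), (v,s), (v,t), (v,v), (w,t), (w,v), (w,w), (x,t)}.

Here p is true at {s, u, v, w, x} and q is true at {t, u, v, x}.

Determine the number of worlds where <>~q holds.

s: successors {s, t, u, v, x}; ~q there: s:T, t:F, u:F, v:F, x:F. ✓
t: successors {t, u, v}; ~q there: t:F, u:F, v:F. ✗
u: successors {u, w, x}; ~q there: u:F, w:T, x:F. ✓
v: successors {s, t, v}; ~q there: s:T, t:F, v:F. ✓
w: successors {t, v, w}; ~q there: t:F, v:F, w:T. ✓
x: successors {t}; ~q there: t:F. ✗
Satisfying worlds: {s, u, v, w}.

4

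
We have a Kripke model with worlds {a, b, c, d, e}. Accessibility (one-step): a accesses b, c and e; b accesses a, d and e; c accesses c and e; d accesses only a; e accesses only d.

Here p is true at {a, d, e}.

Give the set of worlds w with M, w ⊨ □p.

{b, d, e}

a: successors {b, c, e}; p there: b:F, c:F, e:T. ✗
b: successors {a, d, e}; p there: a:T, d:T, e:T. ✓
c: successors {c, e}; p there: c:F, e:T. ✗
d: successors {a}; p there: a:T. ✓
e: successors {d}; p there: d:T. ✓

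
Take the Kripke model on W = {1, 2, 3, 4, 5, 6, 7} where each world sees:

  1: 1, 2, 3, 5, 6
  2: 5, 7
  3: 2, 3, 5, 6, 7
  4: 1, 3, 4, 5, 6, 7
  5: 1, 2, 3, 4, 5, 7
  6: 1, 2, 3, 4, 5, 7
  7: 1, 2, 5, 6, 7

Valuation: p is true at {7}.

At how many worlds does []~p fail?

1: successors {1, 2, 3, 5, 6}; ~p there: 1:T, 2:T, 3:T, 5:T, 6:T. ✓
2: successors {5, 7}; ~p there: 5:T, 7:F. ✗
3: successors {2, 3, 5, 6, 7}; ~p there: 2:T, 3:T, 5:T, 6:T, 7:F. ✗
4: successors {1, 3, 4, 5, 6, 7}; ~p there: 1:T, 3:T, 4:T, 5:T, 6:T, 7:F. ✗
5: successors {1, 2, 3, 4, 5, 7}; ~p there: 1:T, 2:T, 3:T, 4:T, 5:T, 7:F. ✗
6: successors {1, 2, 3, 4, 5, 7}; ~p there: 1:T, 2:T, 3:T, 4:T, 5:T, 7:F. ✗
7: successors {1, 2, 5, 6, 7}; ~p there: 1:T, 2:T, 5:T, 6:T, 7:F. ✗
Satisfying worlds: {1}.
So []~p fails at the other 6 worlds.

6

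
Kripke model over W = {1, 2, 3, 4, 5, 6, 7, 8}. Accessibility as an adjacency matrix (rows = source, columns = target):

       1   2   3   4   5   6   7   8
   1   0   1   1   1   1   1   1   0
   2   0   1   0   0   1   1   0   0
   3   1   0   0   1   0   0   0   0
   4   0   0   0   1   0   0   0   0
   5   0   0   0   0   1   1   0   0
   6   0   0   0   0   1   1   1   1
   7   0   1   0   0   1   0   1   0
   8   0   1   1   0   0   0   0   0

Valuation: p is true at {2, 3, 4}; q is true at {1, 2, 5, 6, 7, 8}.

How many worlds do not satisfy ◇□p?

1: successors {2, 3, 4, 5, 6, 7}; □p there: 2:F, 3:F, 4:T, 5:F, 6:F, 7:F. ✓
2: successors {2, 5, 6}; □p there: 2:F, 5:F, 6:F. ✗
3: successors {1, 4}; □p there: 1:F, 4:T. ✓
4: successors {4}; □p there: 4:T. ✓
5: successors {5, 6}; □p there: 5:F, 6:F. ✗
6: successors {5, 6, 7, 8}; □p there: 5:F, 6:F, 7:F, 8:T. ✓
7: successors {2, 5, 7}; □p there: 2:F, 5:F, 7:F. ✗
8: successors {2, 3}; □p there: 2:F, 3:F. ✗
Satisfying worlds: {1, 3, 4, 6}.
So ◇□p fails at the other 4 worlds.

4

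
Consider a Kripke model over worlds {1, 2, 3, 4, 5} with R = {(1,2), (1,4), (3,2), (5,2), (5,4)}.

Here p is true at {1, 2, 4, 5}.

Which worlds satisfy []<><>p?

1: successors {2, 4}; <><>p there: 2:F, 4:F. ✗
2: no successors, so []<><>p holds vacuously. ✓
3: successors {2}; <><>p there: 2:F. ✗
4: no successors, so []<><>p holds vacuously. ✓
5: successors {2, 4}; <><>p there: 2:F, 4:F. ✗

{2, 4}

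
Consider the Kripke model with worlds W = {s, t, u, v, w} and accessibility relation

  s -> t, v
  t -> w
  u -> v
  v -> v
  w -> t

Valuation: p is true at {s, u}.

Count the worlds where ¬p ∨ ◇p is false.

2

s: ¬p is F, ◇p is F. ✗
t: ¬p is T, ◇p is F. ✓
u: ¬p is F, ◇p is F. ✗
v: ¬p is T, ◇p is F. ✓
w: ¬p is T, ◇p is F. ✓
Satisfying worlds: {t, v, w}.
So ¬p ∨ ◇p fails at the other 2 worlds.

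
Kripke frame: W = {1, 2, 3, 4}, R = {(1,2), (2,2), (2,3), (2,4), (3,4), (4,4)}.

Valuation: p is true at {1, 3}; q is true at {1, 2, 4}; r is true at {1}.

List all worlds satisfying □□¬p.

{3, 4}

1: successors {2}; □¬p there: 2:F. ✗
2: successors {2, 3, 4}; □¬p there: 2:F, 3:T, 4:T. ✗
3: successors {4}; □¬p there: 4:T. ✓
4: successors {4}; □¬p there: 4:T. ✓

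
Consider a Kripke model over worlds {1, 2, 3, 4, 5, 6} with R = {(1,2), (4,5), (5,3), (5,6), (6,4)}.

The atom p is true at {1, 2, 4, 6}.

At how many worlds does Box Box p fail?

2

1: successors {2}; Box p there: 2:T. ✓
2: no successors, so Box Box p holds vacuously. ✓
3: no successors, so Box Box p holds vacuously. ✓
4: successors {5}; Box p there: 5:F. ✗
5: successors {3, 6}; Box p there: 3:T, 6:T. ✓
6: successors {4}; Box p there: 4:F. ✗
Satisfying worlds: {1, 2, 3, 5}.
So Box Box p fails at the other 2 worlds.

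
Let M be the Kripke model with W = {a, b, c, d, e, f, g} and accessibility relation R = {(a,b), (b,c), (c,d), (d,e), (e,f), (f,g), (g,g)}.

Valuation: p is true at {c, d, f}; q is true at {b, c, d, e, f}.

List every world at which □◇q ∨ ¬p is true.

{a, b, c, d, e, g}

a: □◇q is T, ¬p is T. ✓
b: □◇q is T, ¬p is T. ✓
c: □◇q is T, ¬p is F. ✓
d: □◇q is T, ¬p is F. ✓
e: □◇q is F, ¬p is T. ✓
f: □◇q is F, ¬p is F. ✗
g: □◇q is F, ¬p is T. ✓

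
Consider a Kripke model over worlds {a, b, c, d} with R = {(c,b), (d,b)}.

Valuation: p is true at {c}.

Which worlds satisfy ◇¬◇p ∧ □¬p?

{c, d}

a: ◇¬◇p is F, □¬p is T. ✗
b: ◇¬◇p is F, □¬p is T. ✗
c: ◇¬◇p is T, □¬p is T. ✓
d: ◇¬◇p is T, □¬p is T. ✓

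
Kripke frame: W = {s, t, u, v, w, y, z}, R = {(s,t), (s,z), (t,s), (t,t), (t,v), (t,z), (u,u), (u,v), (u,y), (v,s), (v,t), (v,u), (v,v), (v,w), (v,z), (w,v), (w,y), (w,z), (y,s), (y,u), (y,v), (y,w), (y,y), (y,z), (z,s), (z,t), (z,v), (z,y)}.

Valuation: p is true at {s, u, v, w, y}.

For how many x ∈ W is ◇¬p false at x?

1

s: successors {t, z}; ¬p there: t:T, z:T. ✓
t: successors {s, t, v, z}; ¬p there: s:F, t:T, v:F, z:T. ✓
u: successors {u, v, y}; ¬p there: u:F, v:F, y:F. ✗
v: successors {s, t, u, v, w, z}; ¬p there: s:F, t:T, u:F, v:F, w:F, z:T. ✓
w: successors {v, y, z}; ¬p there: v:F, y:F, z:T. ✓
y: successors {s, u, v, w, y, z}; ¬p there: s:F, u:F, v:F, w:F, y:F, z:T. ✓
z: successors {s, t, v, y}; ¬p there: s:F, t:T, v:F, y:F. ✓
Satisfying worlds: {s, t, v, w, y, z}.
So ◇¬p fails at the other 1 world.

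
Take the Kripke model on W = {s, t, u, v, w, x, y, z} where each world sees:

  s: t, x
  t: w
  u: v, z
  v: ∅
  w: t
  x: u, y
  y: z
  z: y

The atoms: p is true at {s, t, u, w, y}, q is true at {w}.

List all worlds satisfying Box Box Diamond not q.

{s, u, v, w, y, z}

s: successors {t, x}; Box Diamond not q there: t:T, x:T. ✓
t: successors {w}; Box Diamond not q there: w:F. ✗
u: successors {v, z}; Box Diamond not q there: v:T, z:T. ✓
v: no successors, so Box Box Diamond not q holds vacuously. ✓
w: successors {t}; Box Diamond not q there: t:T. ✓
x: successors {u, y}; Box Diamond not q there: u:F, y:T. ✗
y: successors {z}; Box Diamond not q there: z:T. ✓
z: successors {y}; Box Diamond not q there: y:T. ✓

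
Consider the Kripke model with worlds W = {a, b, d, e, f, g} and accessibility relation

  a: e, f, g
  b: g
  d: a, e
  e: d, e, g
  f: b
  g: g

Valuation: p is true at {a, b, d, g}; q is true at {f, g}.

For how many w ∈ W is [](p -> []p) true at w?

a: successors {e, f, g}; p -> []p there: e:T, f:T, g:T. ✓
b: successors {g}; p -> []p there: g:T. ✓
d: successors {a, e}; p -> []p there: a:F, e:T. ✗
e: successors {d, e, g}; p -> []p there: d:F, e:T, g:T. ✗
f: successors {b}; p -> []p there: b:T. ✓
g: successors {g}; p -> []p there: g:T. ✓
Satisfying worlds: {a, b, f, g}.

4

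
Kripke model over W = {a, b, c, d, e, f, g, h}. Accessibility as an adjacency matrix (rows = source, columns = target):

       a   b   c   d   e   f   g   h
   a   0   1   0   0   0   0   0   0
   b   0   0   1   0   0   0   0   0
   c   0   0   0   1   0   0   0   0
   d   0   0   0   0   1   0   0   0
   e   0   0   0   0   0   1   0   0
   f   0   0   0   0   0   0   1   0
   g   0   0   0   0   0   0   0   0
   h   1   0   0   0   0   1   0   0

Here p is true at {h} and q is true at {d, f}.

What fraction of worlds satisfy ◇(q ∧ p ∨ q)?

a: successors {b}; q ∧ p ∨ q there: b:F. ✗
b: successors {c}; q ∧ p ∨ q there: c:F. ✗
c: successors {d}; q ∧ p ∨ q there: d:T. ✓
d: successors {e}; q ∧ p ∨ q there: e:F. ✗
e: successors {f}; q ∧ p ∨ q there: f:T. ✓
f: successors {g}; q ∧ p ∨ q there: g:F. ✗
g: no successors, so ◇(q ∧ p ∨ q) fails. ✗
h: successors {a, f}; q ∧ p ∨ q there: a:F, f:T. ✓
That's 3 of 8 worlds, so 3/8.

3/8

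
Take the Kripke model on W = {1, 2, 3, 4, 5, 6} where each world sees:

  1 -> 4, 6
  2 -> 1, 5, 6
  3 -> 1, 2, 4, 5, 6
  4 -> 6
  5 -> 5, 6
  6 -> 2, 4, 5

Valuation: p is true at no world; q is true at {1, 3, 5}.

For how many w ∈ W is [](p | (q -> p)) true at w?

2

1: successors {4, 6}; p | (q -> p) there: 4:T, 6:T. ✓
2: successors {1, 5, 6}; p | (q -> p) there: 1:F, 5:F, 6:T. ✗
3: successors {1, 2, 4, 5, 6}; p | (q -> p) there: 1:F, 2:T, 4:T, 5:F, 6:T. ✗
4: successors {6}; p | (q -> p) there: 6:T. ✓
5: successors {5, 6}; p | (q -> p) there: 5:F, 6:T. ✗
6: successors {2, 4, 5}; p | (q -> p) there: 2:T, 4:T, 5:F. ✗
Satisfying worlds: {1, 4}.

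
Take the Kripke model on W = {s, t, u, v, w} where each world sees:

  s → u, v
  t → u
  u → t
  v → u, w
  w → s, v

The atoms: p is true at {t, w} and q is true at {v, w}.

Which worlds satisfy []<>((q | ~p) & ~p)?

s: successors {u, v}; <>((q | ~p) & ~p) there: u:F, v:T. ✗
t: successors {u}; <>((q | ~p) & ~p) there: u:F. ✗
u: successors {t}; <>((q | ~p) & ~p) there: t:T. ✓
v: successors {u, w}; <>((q | ~p) & ~p) there: u:F, w:T. ✗
w: successors {s, v}; <>((q | ~p) & ~p) there: s:T, v:T. ✓

{u, w}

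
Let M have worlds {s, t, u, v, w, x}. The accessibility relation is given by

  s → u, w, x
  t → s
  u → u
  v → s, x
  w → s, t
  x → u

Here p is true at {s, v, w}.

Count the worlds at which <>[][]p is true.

s: successors {u, w, x}; [][]p there: u:F, w:F, x:F. ✗
t: successors {s}; [][]p there: s:F. ✗
u: successors {u}; [][]p there: u:F. ✗
v: successors {s, x}; [][]p there: s:F, x:F. ✗
w: successors {s, t}; [][]p there: s:F, t:F. ✗
x: successors {u}; [][]p there: u:F. ✗
Satisfying worlds: ∅.

0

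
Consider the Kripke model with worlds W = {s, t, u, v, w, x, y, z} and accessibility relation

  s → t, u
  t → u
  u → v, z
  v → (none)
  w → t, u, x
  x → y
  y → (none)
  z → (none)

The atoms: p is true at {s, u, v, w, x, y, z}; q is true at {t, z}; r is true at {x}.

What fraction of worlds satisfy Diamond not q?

s: successors {t, u}; not q there: t:F, u:T. ✓
t: successors {u}; not q there: u:T. ✓
u: successors {v, z}; not q there: v:T, z:F. ✓
v: no successors, so Diamond not q fails. ✗
w: successors {t, u, x}; not q there: t:F, u:T, x:T. ✓
x: successors {y}; not q there: y:T. ✓
y: no successors, so Diamond not q fails. ✗
z: no successors, so Diamond not q fails. ✗
That's 5 of 8 worlds, so 5/8.

5/8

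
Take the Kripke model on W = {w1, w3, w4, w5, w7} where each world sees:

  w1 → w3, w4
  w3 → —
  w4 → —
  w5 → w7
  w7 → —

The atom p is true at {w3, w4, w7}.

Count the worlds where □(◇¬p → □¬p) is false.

0

w1: successors {w3, w4}; ◇¬p → □¬p there: w3:T, w4:T. ✓
w3: no successors, so □(◇¬p → □¬p) holds vacuously. ✓
w4: no successors, so □(◇¬p → □¬p) holds vacuously. ✓
w5: successors {w7}; ◇¬p → □¬p there: w7:T. ✓
w7: no successors, so □(◇¬p → □¬p) holds vacuously. ✓
Satisfying worlds: {w1, w3, w4, w5, w7}.
So □(◇¬p → □¬p) fails at the other 0 worlds.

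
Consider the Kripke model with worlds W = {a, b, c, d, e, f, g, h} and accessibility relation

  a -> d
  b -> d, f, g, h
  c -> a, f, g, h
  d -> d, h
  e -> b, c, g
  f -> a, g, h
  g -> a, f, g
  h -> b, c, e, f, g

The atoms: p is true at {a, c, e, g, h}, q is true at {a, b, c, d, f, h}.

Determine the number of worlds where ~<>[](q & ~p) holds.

a: <>[](q & ~p) is F. ✓
b: <>[](q & ~p) is F. ✓
c: <>[](q & ~p) is T. ✗
d: <>[](q & ~p) is F. ✓
e: <>[](q & ~p) is F. ✓
f: <>[](q & ~p) is T. ✗
g: <>[](q & ~p) is T. ✗
h: <>[](q & ~p) is F. ✓
Satisfying worlds: {a, b, d, e, h}.

5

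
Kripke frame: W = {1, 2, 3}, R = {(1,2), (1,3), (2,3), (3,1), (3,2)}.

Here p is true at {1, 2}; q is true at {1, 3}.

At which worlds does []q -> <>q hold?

{1, 2, 3}

1: []q is F, <>q is T. ✓
2: []q is T, <>q is T. ✓
3: []q is F, <>q is T. ✓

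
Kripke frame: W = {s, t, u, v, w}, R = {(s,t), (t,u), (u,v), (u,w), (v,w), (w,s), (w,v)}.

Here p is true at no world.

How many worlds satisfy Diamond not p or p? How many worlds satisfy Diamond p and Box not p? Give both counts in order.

5 and 0

For Diamond not p or p:
s: Diamond not p is T, p is F. ✓
t: Diamond not p is T, p is F. ✓
u: Diamond not p is T, p is F. ✓
v: Diamond not p is T, p is F. ✓
w: Diamond not p is T, p is F. ✓
— 5 worlds.
For Diamond p and Box not p:
s: Diamond p is F, Box not p is T. ✗
t: Diamond p is F, Box not p is T. ✗
u: Diamond p is F, Box not p is T. ✗
v: Diamond p is F, Box not p is T. ✗
w: Diamond p is F, Box not p is T. ✗
— 0 worlds.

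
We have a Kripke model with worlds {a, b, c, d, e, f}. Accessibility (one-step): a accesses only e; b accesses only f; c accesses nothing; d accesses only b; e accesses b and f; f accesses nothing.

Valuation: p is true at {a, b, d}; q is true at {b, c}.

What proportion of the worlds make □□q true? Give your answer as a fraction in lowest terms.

a: successors {e}; □q there: e:F. ✗
b: successors {f}; □q there: f:T. ✓
c: no successors, so □□q holds vacuously. ✓
d: successors {b}; □q there: b:F. ✗
e: successors {b, f}; □q there: b:F, f:T. ✗
f: no successors, so □□q holds vacuously. ✓
That's 3 of 6 worlds, so 3/6 = 1/2.

1/2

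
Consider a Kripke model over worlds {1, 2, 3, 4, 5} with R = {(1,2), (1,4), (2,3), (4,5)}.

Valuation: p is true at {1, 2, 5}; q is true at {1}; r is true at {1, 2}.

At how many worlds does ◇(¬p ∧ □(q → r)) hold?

1: successors {2, 4}; ¬p ∧ □(q → r) there: 2:F, 4:T. ✓
2: successors {3}; ¬p ∧ □(q → r) there: 3:T. ✓
3: no successors, so ◇(¬p ∧ □(q → r)) fails. ✗
4: successors {5}; ¬p ∧ □(q → r) there: 5:F. ✗
5: no successors, so ◇(¬p ∧ □(q → r)) fails. ✗
Satisfying worlds: {1, 2}.

2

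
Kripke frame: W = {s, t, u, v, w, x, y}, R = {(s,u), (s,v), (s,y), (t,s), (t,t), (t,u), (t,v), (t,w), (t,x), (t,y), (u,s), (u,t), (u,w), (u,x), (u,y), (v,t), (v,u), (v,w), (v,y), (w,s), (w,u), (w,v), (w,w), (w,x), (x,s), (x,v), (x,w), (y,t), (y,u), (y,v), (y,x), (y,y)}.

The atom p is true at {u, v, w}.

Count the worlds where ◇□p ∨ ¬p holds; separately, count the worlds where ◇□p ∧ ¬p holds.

4 and 0

For ◇□p ∨ ¬p:
s: ◇□p is F, ¬p is T. ✓
t: ◇□p is F, ¬p is T. ✓
u: ◇□p is F, ¬p is F. ✗
v: ◇□p is F, ¬p is F. ✗
w: ◇□p is F, ¬p is F. ✗
x: ◇□p is F, ¬p is T. ✓
y: ◇□p is F, ¬p is T. ✓
— 4 worlds.
For ◇□p ∧ ¬p:
s: ◇□p is F, ¬p is T. ✗
t: ◇□p is F, ¬p is T. ✗
u: ◇□p is F, ¬p is F. ✗
v: ◇□p is F, ¬p is F. ✗
w: ◇□p is F, ¬p is F. ✗
x: ◇□p is F, ¬p is T. ✗
y: ◇□p is F, ¬p is T. ✗
— 0 worlds.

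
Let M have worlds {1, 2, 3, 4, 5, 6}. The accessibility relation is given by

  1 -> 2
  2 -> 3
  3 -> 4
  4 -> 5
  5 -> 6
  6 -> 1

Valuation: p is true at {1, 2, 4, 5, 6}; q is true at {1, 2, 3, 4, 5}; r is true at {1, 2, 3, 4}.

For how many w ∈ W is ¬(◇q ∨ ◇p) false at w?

1: ◇q ∨ ◇p is T. ✗
2: ◇q ∨ ◇p is T. ✗
3: ◇q ∨ ◇p is T. ✗
4: ◇q ∨ ◇p is T. ✗
5: ◇q ∨ ◇p is T. ✗
6: ◇q ∨ ◇p is T. ✗
Satisfying worlds: ∅.
So ¬(◇q ∨ ◇p) fails at the other 6 worlds.

6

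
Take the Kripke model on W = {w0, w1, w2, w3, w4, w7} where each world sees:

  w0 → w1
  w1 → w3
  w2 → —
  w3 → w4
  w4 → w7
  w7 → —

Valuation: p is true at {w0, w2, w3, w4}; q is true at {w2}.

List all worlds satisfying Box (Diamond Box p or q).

w0: successors {w1}; Diamond Box p or q there: w1:T. ✓
w1: successors {w3}; Diamond Box p or q there: w3:F. ✗
w2: no successors, so Box (Diamond Box p or q) holds vacuously. ✓
w3: successors {w4}; Diamond Box p or q there: w4:T. ✓
w4: successors {w7}; Diamond Box p or q there: w7:F. ✗
w7: no successors, so Box (Diamond Box p or q) holds vacuously. ✓

{w0, w2, w3, w7}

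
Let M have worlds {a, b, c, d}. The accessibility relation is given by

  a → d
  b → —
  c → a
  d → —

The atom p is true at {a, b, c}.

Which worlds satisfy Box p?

{b, c, d}

a: successors {d}; p there: d:F. ✗
b: no successors, so Box p holds vacuously. ✓
c: successors {a}; p there: a:T. ✓
d: no successors, so Box p holds vacuously. ✓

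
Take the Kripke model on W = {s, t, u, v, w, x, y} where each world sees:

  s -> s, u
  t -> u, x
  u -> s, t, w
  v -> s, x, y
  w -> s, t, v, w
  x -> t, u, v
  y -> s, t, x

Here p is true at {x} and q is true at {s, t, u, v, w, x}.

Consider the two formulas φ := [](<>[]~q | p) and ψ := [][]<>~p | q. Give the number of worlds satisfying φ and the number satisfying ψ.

For [](<>[]~q | p):
s: successors {s, u}; <>[]~q | p there: s:F, u:F. ✗
t: successors {u, x}; <>[]~q | p there: u:F, x:T. ✗
u: successors {s, t, w}; <>[]~q | p there: s:F, t:F, w:F. ✗
v: successors {s, x, y}; <>[]~q | p there: s:F, x:T, y:F. ✗
w: successors {s, t, v, w}; <>[]~q | p there: s:F, t:F, v:F, w:F. ✗
x: successors {t, u, v}; <>[]~q | p there: t:F, u:F, v:F. ✗
y: successors {s, t, x}; <>[]~q | p there: s:F, t:F, x:T. ✗
— 0 worlds.
For [][]<>~p | q:
s: [][]<>~p is T, q is T. ✓
t: [][]<>~p is T, q is T. ✓
u: [][]<>~p is T, q is T. ✓
v: [][]<>~p is T, q is T. ✓
w: [][]<>~p is T, q is T. ✓
x: [][]<>~p is T, q is T. ✓
y: [][]<>~p is T, q is F. ✓
— 7 worlds.

0 and 7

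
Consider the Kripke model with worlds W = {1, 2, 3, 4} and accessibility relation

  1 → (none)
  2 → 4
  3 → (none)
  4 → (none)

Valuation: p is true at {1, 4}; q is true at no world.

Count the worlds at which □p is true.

1: no successors, so □p holds vacuously. ✓
2: successors {4}; p there: 4:T. ✓
3: no successors, so □p holds vacuously. ✓
4: no successors, so □p holds vacuously. ✓
Satisfying worlds: {1, 2, 3, 4}.

4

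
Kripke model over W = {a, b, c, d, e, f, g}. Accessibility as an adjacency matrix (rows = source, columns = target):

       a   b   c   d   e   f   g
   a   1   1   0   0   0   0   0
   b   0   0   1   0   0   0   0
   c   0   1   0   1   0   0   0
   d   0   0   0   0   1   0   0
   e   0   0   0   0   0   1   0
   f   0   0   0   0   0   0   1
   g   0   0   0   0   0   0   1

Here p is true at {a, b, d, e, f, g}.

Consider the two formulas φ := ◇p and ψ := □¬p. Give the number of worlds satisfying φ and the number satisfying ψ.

For ◇p:
a: successors {a, b}; p there: a:T, b:T. ✓
b: successors {c}; p there: c:F. ✗
c: successors {b, d}; p there: b:T, d:T. ✓
d: successors {e}; p there: e:T. ✓
e: successors {f}; p there: f:T. ✓
f: successors {g}; p there: g:T. ✓
g: successors {g}; p there: g:T. ✓
— 6 worlds.
For □¬p:
a: successors {a, b}; ¬p there: a:F, b:F. ✗
b: successors {c}; ¬p there: c:T. ✓
c: successors {b, d}; ¬p there: b:F, d:F. ✗
d: successors {e}; ¬p there: e:F. ✗
e: successors {f}; ¬p there: f:F. ✗
f: successors {g}; ¬p there: g:F. ✗
g: successors {g}; ¬p there: g:F. ✗
— 1 world.

6 and 1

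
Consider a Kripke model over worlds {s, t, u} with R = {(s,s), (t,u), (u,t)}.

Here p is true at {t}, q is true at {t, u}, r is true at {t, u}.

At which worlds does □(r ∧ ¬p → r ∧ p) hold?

s: successors {s}; r ∧ ¬p → r ∧ p there: s:T. ✓
t: successors {u}; r ∧ ¬p → r ∧ p there: u:F. ✗
u: successors {t}; r ∧ ¬p → r ∧ p there: t:T. ✓

{s, u}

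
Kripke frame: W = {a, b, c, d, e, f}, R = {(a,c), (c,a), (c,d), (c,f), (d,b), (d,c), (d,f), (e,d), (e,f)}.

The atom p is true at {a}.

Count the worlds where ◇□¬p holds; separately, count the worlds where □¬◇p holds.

3 and 4

For ◇□¬p:
a: successors {c}; □¬p there: c:F. ✗
b: no successors, so ◇□¬p fails. ✗
c: successors {a, d, f}; □¬p there: a:T, d:T, f:T. ✓
d: successors {b, c, f}; □¬p there: b:T, c:F, f:T. ✓
e: successors {d, f}; □¬p there: d:T, f:T. ✓
f: no successors, so ◇□¬p fails. ✗
— 3 worlds.
For □¬◇p:
a: successors {c}; ¬◇p there: c:F. ✗
b: no successors, so □¬◇p holds vacuously. ✓
c: successors {a, d, f}; ¬◇p there: a:T, d:T, f:T. ✓
d: successors {b, c, f}; ¬◇p there: b:T, c:F, f:T. ✗
e: successors {d, f}; ¬◇p there: d:T, f:T. ✓
f: no successors, so □¬◇p holds vacuously. ✓
— 4 worlds.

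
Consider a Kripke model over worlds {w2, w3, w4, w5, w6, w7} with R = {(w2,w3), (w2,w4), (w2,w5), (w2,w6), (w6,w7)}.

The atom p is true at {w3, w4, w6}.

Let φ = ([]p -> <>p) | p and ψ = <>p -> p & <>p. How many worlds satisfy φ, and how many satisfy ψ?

For ([]p -> <>p) | p:
w2: []p -> <>p is T, p is F. ✓
w3: []p -> <>p is F, p is T. ✓
w4: []p -> <>p is F, p is T. ✓
w5: []p -> <>p is F, p is F. ✗
w6: []p -> <>p is T, p is T. ✓
w7: []p -> <>p is F, p is F. ✗
— 4 worlds.
For <>p -> p & <>p:
w2: <>p is T, p & <>p is F. ✗
w3: <>p is F, p & <>p is F. ✓
w4: <>p is F, p & <>p is F. ✓
w5: <>p is F, p & <>p is F. ✓
w6: <>p is F, p & <>p is F. ✓
w7: <>p is F, p & <>p is F. ✓
— 5 worlds.

4 and 5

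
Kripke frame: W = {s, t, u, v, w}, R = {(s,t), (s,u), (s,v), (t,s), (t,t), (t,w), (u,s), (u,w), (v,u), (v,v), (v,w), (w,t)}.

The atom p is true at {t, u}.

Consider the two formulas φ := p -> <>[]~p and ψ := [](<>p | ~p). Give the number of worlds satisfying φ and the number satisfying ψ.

For p -> <>[]~p:
s: p is F, <>[]~p is T. ✓
t: p is T, <>[]~p is F. ✗
u: p is T, <>[]~p is F. ✗
v: p is F, <>[]~p is T. ✓
w: p is F, <>[]~p is F. ✓
— 3 worlds.
For [](<>p | ~p):
s: successors {t, u, v}; <>p | ~p there: t:T, u:F, v:T. ✗
t: successors {s, t, w}; <>p | ~p there: s:T, t:T, w:T. ✓
u: successors {s, w}; <>p | ~p there: s:T, w:T. ✓
v: successors {u, v, w}; <>p | ~p there: u:F, v:T, w:T. ✗
w: successors {t}; <>p | ~p there: t:T. ✓
— 3 worlds.

3 and 3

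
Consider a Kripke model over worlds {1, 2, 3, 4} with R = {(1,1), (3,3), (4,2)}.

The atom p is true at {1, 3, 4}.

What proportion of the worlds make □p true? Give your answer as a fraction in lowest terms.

3/4

1: successors {1}; p there: 1:T. ✓
2: no successors, so □p holds vacuously. ✓
3: successors {3}; p there: 3:T. ✓
4: successors {2}; p there: 2:F. ✗
That's 3 of 4 worlds, so 3/4.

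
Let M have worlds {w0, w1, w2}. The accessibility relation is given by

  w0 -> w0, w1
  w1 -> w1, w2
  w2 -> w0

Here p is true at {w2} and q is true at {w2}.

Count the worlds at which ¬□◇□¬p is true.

0

w0: □◇□¬p is T. ✗
w1: □◇□¬p is T. ✗
w2: □◇□¬p is T. ✗
Satisfying worlds: ∅.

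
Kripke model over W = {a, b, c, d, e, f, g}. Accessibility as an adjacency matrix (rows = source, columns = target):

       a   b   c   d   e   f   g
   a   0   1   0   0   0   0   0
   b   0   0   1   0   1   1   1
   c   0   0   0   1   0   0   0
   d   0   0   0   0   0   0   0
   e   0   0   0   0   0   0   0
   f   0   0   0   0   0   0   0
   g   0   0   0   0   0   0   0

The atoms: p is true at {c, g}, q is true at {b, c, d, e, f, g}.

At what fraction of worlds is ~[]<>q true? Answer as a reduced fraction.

2/7

a: []<>q is T. ✗
b: []<>q is F. ✓
c: []<>q is F. ✓
d: []<>q is T. ✗
e: []<>q is T. ✗
f: []<>q is T. ✗
g: []<>q is T. ✗
That's 2 of 7 worlds, so 2/7.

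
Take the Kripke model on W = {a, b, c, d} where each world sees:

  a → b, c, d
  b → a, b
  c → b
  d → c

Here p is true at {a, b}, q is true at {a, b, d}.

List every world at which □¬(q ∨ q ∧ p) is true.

{d}

a: successors {b, c, d}; ¬(q ∨ q ∧ p) there: b:F, c:T, d:F. ✗
b: successors {a, b}; ¬(q ∨ q ∧ p) there: a:F, b:F. ✗
c: successors {b}; ¬(q ∨ q ∧ p) there: b:F. ✗
d: successors {c}; ¬(q ∨ q ∧ p) there: c:T. ✓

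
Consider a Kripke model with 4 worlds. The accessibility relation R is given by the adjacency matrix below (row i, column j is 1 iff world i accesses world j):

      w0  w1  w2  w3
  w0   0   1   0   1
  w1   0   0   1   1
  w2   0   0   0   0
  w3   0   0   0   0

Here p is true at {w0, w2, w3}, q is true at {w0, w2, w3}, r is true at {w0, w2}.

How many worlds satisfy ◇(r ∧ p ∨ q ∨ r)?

2

w0: successors {w1, w3}; r ∧ p ∨ q ∨ r there: w1:F, w3:T. ✓
w1: successors {w2, w3}; r ∧ p ∨ q ∨ r there: w2:T, w3:T. ✓
w2: no successors, so ◇(r ∧ p ∨ q ∨ r) fails. ✗
w3: no successors, so ◇(r ∧ p ∨ q ∨ r) fails. ✗
Satisfying worlds: {w0, w1}.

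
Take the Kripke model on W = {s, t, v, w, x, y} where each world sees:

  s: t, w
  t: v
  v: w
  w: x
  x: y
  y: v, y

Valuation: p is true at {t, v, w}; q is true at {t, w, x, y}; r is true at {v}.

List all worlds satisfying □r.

s: successors {t, w}; r there: t:F, w:F. ✗
t: successors {v}; r there: v:T. ✓
v: successors {w}; r there: w:F. ✗
w: successors {x}; r there: x:F. ✗
x: successors {y}; r there: y:F. ✗
y: successors {v, y}; r there: v:T, y:F. ✗

{t}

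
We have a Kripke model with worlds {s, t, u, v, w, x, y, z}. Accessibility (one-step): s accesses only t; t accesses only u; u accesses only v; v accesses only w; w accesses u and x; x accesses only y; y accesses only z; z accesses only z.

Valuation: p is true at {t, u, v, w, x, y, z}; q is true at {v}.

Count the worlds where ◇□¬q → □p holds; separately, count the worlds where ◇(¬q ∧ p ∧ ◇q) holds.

8 and 2

For ◇□¬q → □p:
s: ◇□¬q is T, □p is T. ✓
t: ◇□¬q is F, □p is T. ✓
u: ◇□¬q is T, □p is T. ✓
v: ◇□¬q is T, □p is T. ✓
w: ◇□¬q is T, □p is T. ✓
x: ◇□¬q is T, □p is T. ✓
y: ◇□¬q is T, □p is T. ✓
z: ◇□¬q is T, □p is T. ✓
— 8 worlds.
For ◇(¬q ∧ p ∧ ◇q):
s: successors {t}; ¬q ∧ p ∧ ◇q there: t:F. ✗
t: successors {u}; ¬q ∧ p ∧ ◇q there: u:T. ✓
u: successors {v}; ¬q ∧ p ∧ ◇q there: v:F. ✗
v: successors {w}; ¬q ∧ p ∧ ◇q there: w:F. ✗
w: successors {u, x}; ¬q ∧ p ∧ ◇q there: u:T, x:F. ✓
x: successors {y}; ¬q ∧ p ∧ ◇q there: y:F. ✗
y: successors {z}; ¬q ∧ p ∧ ◇q there: z:F. ✗
z: successors {z}; ¬q ∧ p ∧ ◇q there: z:F. ✗
— 2 worlds.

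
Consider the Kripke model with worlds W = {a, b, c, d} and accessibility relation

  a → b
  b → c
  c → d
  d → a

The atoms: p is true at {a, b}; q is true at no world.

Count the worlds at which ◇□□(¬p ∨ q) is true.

a: successors {b}; □□(¬p ∨ q) there: b:T. ✓
b: successors {c}; □□(¬p ∨ q) there: c:F. ✗
c: successors {d}; □□(¬p ∨ q) there: d:F. ✗
d: successors {a}; □□(¬p ∨ q) there: a:T. ✓
Satisfying worlds: {a, d}.

2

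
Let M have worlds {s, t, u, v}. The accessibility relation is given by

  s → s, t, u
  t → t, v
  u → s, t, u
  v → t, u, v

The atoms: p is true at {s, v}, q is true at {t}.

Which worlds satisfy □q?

∅

s: successors {s, t, u}; q there: s:F, t:T, u:F. ✗
t: successors {t, v}; q there: t:T, v:F. ✗
u: successors {s, t, u}; q there: s:F, t:T, u:F. ✗
v: successors {t, u, v}; q there: t:T, u:F, v:F. ✗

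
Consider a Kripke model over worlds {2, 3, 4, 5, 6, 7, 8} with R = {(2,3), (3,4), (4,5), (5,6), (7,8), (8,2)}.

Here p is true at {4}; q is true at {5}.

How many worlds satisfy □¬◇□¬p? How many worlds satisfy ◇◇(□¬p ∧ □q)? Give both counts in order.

3 and 2

For □¬◇□¬p:
2: successors {3}; ¬◇□¬p there: 3:F. ✗
3: successors {4}; ¬◇□¬p there: 4:F. ✗
4: successors {5}; ¬◇□¬p there: 5:F. ✗
5: successors {6}; ¬◇□¬p there: 6:T. ✓
6: no successors, so □¬◇□¬p holds vacuously. ✓
7: successors {8}; ¬◇□¬p there: 8:F. ✗
8: successors {2}; ¬◇□¬p there: 2:T. ✓
— 3 worlds.
For ◇◇(□¬p ∧ □q):
2: successors {3}; ◇(□¬p ∧ □q) there: 3:T. ✓
3: successors {4}; ◇(□¬p ∧ □q) there: 4:F. ✗
4: successors {5}; ◇(□¬p ∧ □q) there: 5:T. ✓
5: successors {6}; ◇(□¬p ∧ □q) there: 6:F. ✗
6: no successors, so ◇◇(□¬p ∧ □q) fails. ✗
7: successors {8}; ◇(□¬p ∧ □q) there: 8:F. ✗
8: successors {2}; ◇(□¬p ∧ □q) there: 2:F. ✗
— 2 worlds.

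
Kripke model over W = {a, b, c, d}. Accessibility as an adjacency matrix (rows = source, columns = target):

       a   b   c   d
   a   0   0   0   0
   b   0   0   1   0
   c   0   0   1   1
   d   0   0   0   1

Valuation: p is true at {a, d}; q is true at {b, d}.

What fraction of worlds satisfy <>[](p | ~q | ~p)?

3/4

a: no successors, so <>[](p | ~q | ~p) fails. ✗
b: successors {c}; [](p | ~q | ~p) there: c:T. ✓
c: successors {c, d}; [](p | ~q | ~p) there: c:T, d:T. ✓
d: successors {d}; [](p | ~q | ~p) there: d:T. ✓
That's 3 of 4 worlds, so 3/4.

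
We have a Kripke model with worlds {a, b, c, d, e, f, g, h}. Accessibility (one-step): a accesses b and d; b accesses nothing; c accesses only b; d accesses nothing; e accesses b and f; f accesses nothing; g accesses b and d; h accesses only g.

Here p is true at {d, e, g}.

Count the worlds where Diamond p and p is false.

7

a: Diamond p is T, p is F. ✗
b: Diamond p is F, p is F. ✗
c: Diamond p is F, p is F. ✗
d: Diamond p is F, p is T. ✗
e: Diamond p is F, p is T. ✗
f: Diamond p is F, p is F. ✗
g: Diamond p is T, p is T. ✓
h: Diamond p is T, p is F. ✗
Satisfying worlds: {g}.
So Diamond p and p fails at the other 7 worlds.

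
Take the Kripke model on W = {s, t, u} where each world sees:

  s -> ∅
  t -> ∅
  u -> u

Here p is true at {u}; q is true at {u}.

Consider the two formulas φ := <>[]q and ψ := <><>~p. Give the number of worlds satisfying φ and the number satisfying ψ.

For <>[]q:
s: no successors, so <>[]q fails. ✗
t: no successors, so <>[]q fails. ✗
u: successors {u}; []q there: u:T. ✓
— 1 world.
For <><>~p:
s: no successors, so <><>~p fails. ✗
t: no successors, so <><>~p fails. ✗
u: successors {u}; <>~p there: u:F. ✗
— 0 worlds.

1 and 0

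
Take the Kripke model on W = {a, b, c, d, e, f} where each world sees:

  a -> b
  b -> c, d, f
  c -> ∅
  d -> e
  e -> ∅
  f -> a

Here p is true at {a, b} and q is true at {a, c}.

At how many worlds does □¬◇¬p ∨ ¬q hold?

a: □¬◇¬p is F, ¬q is F. ✗
b: □¬◇¬p is F, ¬q is T. ✓
c: □¬◇¬p is T, ¬q is F. ✓
d: □¬◇¬p is T, ¬q is T. ✓
e: □¬◇¬p is T, ¬q is T. ✓
f: □¬◇¬p is T, ¬q is T. ✓
Satisfying worlds: {b, c, d, e, f}.

5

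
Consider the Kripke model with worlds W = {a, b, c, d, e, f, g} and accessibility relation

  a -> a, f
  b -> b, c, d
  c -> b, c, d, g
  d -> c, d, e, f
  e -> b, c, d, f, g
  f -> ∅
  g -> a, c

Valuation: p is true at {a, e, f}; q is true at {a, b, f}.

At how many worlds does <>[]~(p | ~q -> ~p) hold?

4

a: successors {a, f}; []~(p | ~q -> ~p) there: a:T, f:T. ✓
b: successors {b, c, d}; []~(p | ~q -> ~p) there: b:F, c:F, d:F. ✗
c: successors {b, c, d, g}; []~(p | ~q -> ~p) there: b:F, c:F, d:F, g:F. ✗
d: successors {c, d, e, f}; []~(p | ~q -> ~p) there: c:F, d:F, e:F, f:T. ✓
e: successors {b, c, d, f, g}; []~(p | ~q -> ~p) there: b:F, c:F, d:F, f:T, g:F. ✓
f: no successors, so <>[]~(p | ~q -> ~p) fails. ✗
g: successors {a, c}; []~(p | ~q -> ~p) there: a:T, c:F. ✓
Satisfying worlds: {a, d, e, g}.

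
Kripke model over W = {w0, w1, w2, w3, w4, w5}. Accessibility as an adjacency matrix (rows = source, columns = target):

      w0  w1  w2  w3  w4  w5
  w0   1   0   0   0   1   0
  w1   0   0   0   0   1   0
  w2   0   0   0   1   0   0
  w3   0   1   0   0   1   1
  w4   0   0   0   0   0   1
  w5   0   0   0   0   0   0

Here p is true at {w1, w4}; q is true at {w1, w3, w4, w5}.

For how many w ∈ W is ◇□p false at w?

4

w0: successors {w0, w4}; □p there: w0:F, w4:F. ✗
w1: successors {w4}; □p there: w4:F. ✗
w2: successors {w3}; □p there: w3:F. ✗
w3: successors {w1, w4, w5}; □p there: w1:T, w4:F, w5:T. ✓
w4: successors {w5}; □p there: w5:T. ✓
w5: no successors, so ◇□p fails. ✗
Satisfying worlds: {w3, w4}.
So ◇□p fails at the other 4 worlds.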